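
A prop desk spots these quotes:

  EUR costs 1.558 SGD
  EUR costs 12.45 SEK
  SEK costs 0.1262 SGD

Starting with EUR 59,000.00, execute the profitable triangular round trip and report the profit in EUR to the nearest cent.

Profitable loop is EUR → SEK → SGD → EUR:
EUR 59,000.00 × 12.45 = SEK 734,550.00
SEK 734,550.00 × 0.1262 = SGD 92,700.21
SGD 92,700.21 ÷ 1.558 = EUR 59,499.49
Profit = EUR 59,499.49 − EUR 59,000.00

Profit: EUR 499.49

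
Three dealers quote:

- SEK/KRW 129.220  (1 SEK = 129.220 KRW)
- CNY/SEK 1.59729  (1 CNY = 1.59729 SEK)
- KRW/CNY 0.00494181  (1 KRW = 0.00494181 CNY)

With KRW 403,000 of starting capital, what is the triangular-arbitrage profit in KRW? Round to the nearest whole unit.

Profit: KRW 8,059

Profitable loop is KRW → CNY → SEK → KRW:
KRW 403,000 × 0.00494181 = CNY 1,991.55
CNY 1,991.55 × 1.59729 = SEK 3,181.08
SEK 3,181.08 × 129.220 = KRW 411,059
Profit = KRW 411,059 − KRW 403,000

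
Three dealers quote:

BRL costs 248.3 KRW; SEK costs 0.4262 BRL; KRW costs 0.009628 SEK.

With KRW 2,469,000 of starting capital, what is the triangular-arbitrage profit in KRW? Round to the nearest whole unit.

Profitable loop is KRW → SEK → BRL → KRW:
KRW 2,469,000 × 0.009628 = SEK 23,771.53
SEK 23,771.53 × 0.4262 = BRL 10,131.43
BRL 10,131.43 × 248.3 = KRW 2,515,633
Profit = KRW 2,515,633 − KRW 2,469,000

Profit: KRW 46,633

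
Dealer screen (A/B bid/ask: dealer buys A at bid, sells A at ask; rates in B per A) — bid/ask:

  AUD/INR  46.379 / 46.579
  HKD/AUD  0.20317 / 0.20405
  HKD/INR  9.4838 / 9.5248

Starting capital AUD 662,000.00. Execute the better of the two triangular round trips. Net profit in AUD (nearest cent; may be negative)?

Best loop AUD → HKD → INR → AUD:
AUD 662,000.00 ÷ 0.20405 (buy HKD at ask) = HKD 3,244,302.87
HKD 3,244,302.87 × 9.4838 (sell HKD at bid) = INR 30,768,319.53
INR 30,768,319.53 ÷ 46.579 (buy AUD at ask) = AUD 660,562.05

Net result: AUD -1,437.95 (no profitable arbitrage after spreads)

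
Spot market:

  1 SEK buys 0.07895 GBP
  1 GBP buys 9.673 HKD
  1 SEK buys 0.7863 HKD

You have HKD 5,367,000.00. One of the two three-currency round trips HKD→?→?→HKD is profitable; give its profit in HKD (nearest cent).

Profitable loop is HKD → GBP → SEK → HKD:
HKD 5,367,000.00 ÷ 9.673 = GBP 554,843.38
GBP 554,843.38 ÷ 0.07895 = SEK 7,027,781.87
SEK 7,027,781.87 × 0.7863 = HKD 5,525,944.88
Profit = HKD 5,525,944.88 − HKD 5,367,000.00

Profit: HKD 158,944.88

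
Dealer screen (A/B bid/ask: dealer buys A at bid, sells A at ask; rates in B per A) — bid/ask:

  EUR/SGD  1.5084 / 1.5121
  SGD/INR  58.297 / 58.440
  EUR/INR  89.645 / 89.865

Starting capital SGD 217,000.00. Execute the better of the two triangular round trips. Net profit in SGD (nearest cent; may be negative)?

Best loop SGD → EUR → INR → SGD:
SGD 217,000.00 ÷ 1.5121 (buy EUR at ask) = EUR 143,509.03
EUR 143,509.03 × 89.645 (sell EUR at bid) = INR 12,864,866.74
INR 12,864,866.74 ÷ 58.440 (buy SGD at ask) = SGD 220,138.03

Net profit: SGD 3,138.03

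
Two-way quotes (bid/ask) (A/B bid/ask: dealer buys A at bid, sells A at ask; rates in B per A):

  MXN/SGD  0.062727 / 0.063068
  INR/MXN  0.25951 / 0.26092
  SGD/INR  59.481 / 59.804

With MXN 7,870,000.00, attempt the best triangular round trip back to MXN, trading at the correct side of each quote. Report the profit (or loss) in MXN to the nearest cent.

Net profit: MXN 127,017.95

Best loop MXN → INR → SGD → MXN:
MXN 7,870,000.00 ÷ 0.26092 (buy INR at ask) = INR 30,162,501.92
INR 30,162,501.92 ÷ 59.804 (buy SGD at ask) = SGD 504,355.93
SGD 504,355.93 ÷ 0.063068 (buy MXN at ask) = MXN 7,997,017.95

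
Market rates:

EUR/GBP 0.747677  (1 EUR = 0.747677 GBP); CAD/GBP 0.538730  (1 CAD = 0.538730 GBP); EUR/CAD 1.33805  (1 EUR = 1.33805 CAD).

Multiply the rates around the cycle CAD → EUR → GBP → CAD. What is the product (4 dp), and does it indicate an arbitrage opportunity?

1.0372 (arbitrage exists)

Around CAD → EUR → GBP → CAD: 1 ÷ 1.33805 × 0.747677 ÷ 0.538730 = 1.037219
Product > 1; profitable direction is CAD → EUR → GBP → CAD.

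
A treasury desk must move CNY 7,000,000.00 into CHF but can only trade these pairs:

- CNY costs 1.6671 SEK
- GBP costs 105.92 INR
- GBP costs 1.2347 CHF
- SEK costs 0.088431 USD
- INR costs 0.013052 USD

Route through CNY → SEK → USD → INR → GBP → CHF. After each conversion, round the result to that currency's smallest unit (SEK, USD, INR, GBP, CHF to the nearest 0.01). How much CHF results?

CHF 921,659.78

CNY 7,000,000.00 × 1.6671 = SEK 11,669,700.00
SEK 11,669,700.00 × 0.088431 = USD 1,031,963.24
USD 1,031,963.24 ÷ 0.013052 = INR 79,065,525.59
INR 79,065,525.59 ÷ 105.92 = GBP 746,464.55
GBP 746,464.55 × 1.2347 = CHF 921,659.78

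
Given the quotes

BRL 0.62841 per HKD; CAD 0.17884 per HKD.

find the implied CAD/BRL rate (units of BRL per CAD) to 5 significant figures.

1 CAD ÷ 0.17884 = 5.59159 HKD
5.59159 HKD × 0.62841 = 3.51381 BRL

CAD/BRL = 3.5138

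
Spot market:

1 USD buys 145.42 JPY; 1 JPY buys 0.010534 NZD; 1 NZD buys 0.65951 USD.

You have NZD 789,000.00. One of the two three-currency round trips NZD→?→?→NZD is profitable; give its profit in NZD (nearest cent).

Profitable loop is NZD → USD → JPY → NZD:
NZD 789,000.00 × 0.65951 = USD 520,353.39
USD 520,353.39 × 145.42 = JPY 75,669,790
JPY 75,669,790 × 0.010534 = NZD 797,105.57
Profit = NZD 797,105.57 − NZD 789,000.00

Profit: NZD 8,105.57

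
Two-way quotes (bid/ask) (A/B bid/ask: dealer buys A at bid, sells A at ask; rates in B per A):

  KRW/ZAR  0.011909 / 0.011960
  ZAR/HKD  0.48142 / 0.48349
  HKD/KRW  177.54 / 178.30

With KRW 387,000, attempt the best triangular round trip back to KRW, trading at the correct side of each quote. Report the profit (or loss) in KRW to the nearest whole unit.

Best loop KRW → ZAR → HKD → KRW:
KRW 387,000 × 0.011909 (sell KRW at bid) = ZAR 4,608.78
ZAR 4,608.78 × 0.48142 (sell ZAR at bid) = HKD 2,218.76
HKD 2,218.76 × 177.54 (sell HKD at bid) = KRW 393,919

Net profit: KRW 6,919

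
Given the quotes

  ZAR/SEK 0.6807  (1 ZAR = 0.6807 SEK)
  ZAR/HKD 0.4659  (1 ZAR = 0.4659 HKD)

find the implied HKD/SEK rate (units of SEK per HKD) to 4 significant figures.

HKD/SEK = 1.461

1 HKD ÷ 0.4659 = 2.14638 ZAR
2.14638 ZAR × 0.6807 = 1.46104 SEK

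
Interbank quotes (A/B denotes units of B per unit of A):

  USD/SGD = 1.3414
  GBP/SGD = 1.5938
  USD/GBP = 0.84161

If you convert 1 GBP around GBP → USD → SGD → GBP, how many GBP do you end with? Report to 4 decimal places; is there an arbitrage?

1.0000 (no arbitrage)

Around GBP → USD → SGD → GBP: 1 ÷ 0.84161 × 1.3414 ÷ 1.5938 = 1.000031
Product ≈ 1 (deviation 0.003%, within rounding noise).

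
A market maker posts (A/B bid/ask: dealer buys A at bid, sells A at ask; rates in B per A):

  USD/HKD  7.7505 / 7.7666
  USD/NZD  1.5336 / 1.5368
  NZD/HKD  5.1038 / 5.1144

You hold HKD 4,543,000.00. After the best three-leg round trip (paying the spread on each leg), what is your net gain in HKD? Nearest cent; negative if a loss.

Best loop HKD → USD → NZD → HKD:
HKD 4,543,000.00 ÷ 7.7666 (buy USD at ask) = USD 584,940.64
USD 584,940.64 × 1.5336 (sell USD at bid) = NZD 897,064.97
NZD 897,064.97 × 5.1038 (sell NZD at bid) = HKD 4,578,440.20

Net profit: HKD 35,440.20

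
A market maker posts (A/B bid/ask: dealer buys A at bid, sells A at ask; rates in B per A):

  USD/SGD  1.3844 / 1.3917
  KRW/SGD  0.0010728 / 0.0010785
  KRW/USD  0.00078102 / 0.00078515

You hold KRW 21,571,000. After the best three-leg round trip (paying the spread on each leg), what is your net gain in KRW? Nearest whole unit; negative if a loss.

Net profit: KRW 54,884

Best loop KRW → USD → SGD → KRW:
KRW 21,571,000 × 0.00078102 (sell KRW at bid) = USD 16,847.38
USD 16,847.38 × 1.3844 (sell USD at bid) = SGD 23,323.52
SGD 23,323.52 ÷ 0.0010785 (buy KRW at ask) = KRW 21,625,884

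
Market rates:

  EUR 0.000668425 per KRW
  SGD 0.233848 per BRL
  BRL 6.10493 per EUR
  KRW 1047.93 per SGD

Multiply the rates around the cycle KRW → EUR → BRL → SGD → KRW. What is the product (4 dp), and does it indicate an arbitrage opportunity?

Around KRW → EUR → BRL → SGD → KRW: 1 × 0.000668425 × 6.10493 × 0.233848 × 1047.93 = 0.999998
Product ≈ 1 (deviation 0.000%, within rounding noise).

1.0000 (no arbitrage)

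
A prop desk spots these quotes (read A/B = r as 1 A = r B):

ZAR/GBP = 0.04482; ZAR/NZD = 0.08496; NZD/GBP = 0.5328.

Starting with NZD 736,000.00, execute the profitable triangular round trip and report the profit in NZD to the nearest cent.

Profitable loop is NZD → GBP → ZAR → NZD:
NZD 736,000.00 × 0.5328 = GBP 392,140.80
GBP 392,140.80 ÷ 0.04482 = ZAR 8,749,236.95
ZAR 8,749,236.95 × 0.08496 = NZD 743,335.17
Profit = NZD 743,335.17 − NZD 736,000.00

Profit: NZD 7,335.17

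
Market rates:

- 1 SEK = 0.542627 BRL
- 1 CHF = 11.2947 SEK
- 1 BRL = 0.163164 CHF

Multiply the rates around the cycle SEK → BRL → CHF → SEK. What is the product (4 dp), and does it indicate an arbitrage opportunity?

Around SEK → BRL → CHF → SEK: 1 × 0.542627 × 0.163164 × 11.2947 = 1.000001
Product ≈ 1 (deviation 0.000%, within rounding noise).

1.0000 (no arbitrage)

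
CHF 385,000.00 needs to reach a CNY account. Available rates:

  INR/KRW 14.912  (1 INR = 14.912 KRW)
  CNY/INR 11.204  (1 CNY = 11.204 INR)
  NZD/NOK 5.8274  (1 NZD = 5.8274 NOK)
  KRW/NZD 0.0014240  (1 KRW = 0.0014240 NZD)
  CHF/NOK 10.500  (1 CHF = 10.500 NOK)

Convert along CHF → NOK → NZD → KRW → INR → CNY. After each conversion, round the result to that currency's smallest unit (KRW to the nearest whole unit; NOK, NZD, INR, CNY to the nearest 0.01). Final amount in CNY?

CHF 385,000.00 × 10.500 = NOK 4,042,500.00
NOK 4,042,500.00 ÷ 5.8274 = NZD 693,705.60
NZD 693,705.60 ÷ 0.0014240 = KRW 487,152,809
KRW 487,152,809 ÷ 14.912 = INR 32,668,509.19
INR 32,668,509.19 ÷ 11.204 = CNY 2,915,789.82

CNY 2,915,789.82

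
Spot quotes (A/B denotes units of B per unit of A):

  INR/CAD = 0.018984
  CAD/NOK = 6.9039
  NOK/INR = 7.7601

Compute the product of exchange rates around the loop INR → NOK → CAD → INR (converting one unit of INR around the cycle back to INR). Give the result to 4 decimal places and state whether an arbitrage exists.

Around INR → NOK → CAD → INR: 1 ÷ 7.7601 ÷ 6.9039 ÷ 0.018984 = 0.983219
Product < 1; profitable direction is INR → CAD → NOK → INR.

0.9832 (arbitrage exists)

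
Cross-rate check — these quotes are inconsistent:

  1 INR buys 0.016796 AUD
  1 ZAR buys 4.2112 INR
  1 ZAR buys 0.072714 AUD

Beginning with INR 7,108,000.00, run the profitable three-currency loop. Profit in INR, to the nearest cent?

Profit: INR 199,245.89

Profitable loop is INR → ZAR → AUD → INR:
INR 7,108,000.00 ÷ 4.2112 = ZAR 1,687,879.94
ZAR 1,687,879.94 × 0.072714 = AUD 122,732.50
AUD 122,732.50 ÷ 0.016796 = INR 7,307,245.89
Profit = INR 7,307,245.89 − INR 7,108,000.00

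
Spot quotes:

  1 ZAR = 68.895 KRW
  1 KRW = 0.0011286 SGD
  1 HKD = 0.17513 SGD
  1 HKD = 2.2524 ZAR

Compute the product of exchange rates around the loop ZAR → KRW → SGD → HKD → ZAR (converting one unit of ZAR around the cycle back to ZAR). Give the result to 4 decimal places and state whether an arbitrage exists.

Around ZAR → KRW → SGD → HKD → ZAR: 1 × 68.895 × 0.0011286 ÷ 0.17513 × 2.2524 = 1.000029
Product ≈ 1 (deviation 0.003%, within rounding noise).

1.0000 (no arbitrage)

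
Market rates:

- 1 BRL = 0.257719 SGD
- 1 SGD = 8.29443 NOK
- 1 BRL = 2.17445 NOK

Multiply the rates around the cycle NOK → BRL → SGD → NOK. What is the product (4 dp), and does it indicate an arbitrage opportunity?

0.9831 (arbitrage exists)

Around NOK → BRL → SGD → NOK: 1 ÷ 2.17445 × 0.257719 × 8.29443 = 0.983068
Product < 1; profitable direction is NOK → SGD → BRL → NOK.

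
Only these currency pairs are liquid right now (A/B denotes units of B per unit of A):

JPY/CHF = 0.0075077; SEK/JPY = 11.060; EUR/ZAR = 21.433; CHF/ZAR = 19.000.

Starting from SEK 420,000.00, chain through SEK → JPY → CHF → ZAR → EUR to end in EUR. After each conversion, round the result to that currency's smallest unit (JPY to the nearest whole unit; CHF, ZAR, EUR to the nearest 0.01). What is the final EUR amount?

EUR 30,915.91

SEK 420,000.00 × 11.060 = JPY 4,645,200
JPY 4,645,200 × 0.0075077 = CHF 34,874.77
CHF 34,874.77 × 19.000 = ZAR 662,620.63
ZAR 662,620.63 ÷ 21.433 = EUR 30,915.91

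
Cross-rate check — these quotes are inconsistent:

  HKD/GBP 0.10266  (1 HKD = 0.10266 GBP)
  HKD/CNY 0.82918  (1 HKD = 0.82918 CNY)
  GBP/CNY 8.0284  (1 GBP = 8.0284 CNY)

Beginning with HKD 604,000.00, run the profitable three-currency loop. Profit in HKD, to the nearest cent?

Profitable loop is HKD → CNY → GBP → HKD:
HKD 604,000.00 × 0.82918 = CNY 500,824.72
CNY 500,824.72 ÷ 8.0284 = GBP 62,381.64
GBP 62,381.64 ÷ 0.10266 = HKD 607,652.79
Profit = HKD 607,652.79 − HKD 604,000.00

Profit: HKD 3,652.79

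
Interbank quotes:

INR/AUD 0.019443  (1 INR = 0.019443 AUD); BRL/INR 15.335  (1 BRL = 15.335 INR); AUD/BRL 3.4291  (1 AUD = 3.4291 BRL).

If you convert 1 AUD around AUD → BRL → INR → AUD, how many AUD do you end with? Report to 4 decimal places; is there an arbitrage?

Around AUD → BRL → INR → AUD: 1 × 3.4291 × 15.335 × 0.019443 = 1.022415
Product > 1; profitable direction is AUD → BRL → INR → AUD.

1.0224 (arbitrage exists)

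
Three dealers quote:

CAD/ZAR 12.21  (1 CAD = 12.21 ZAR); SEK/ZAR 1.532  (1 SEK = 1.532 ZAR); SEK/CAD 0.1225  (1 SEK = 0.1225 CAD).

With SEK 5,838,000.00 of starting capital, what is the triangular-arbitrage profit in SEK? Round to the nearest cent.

Profit: SEK 141,585.82

Profitable loop is SEK → ZAR → CAD → SEK:
SEK 5,838,000.00 × 1.532 = ZAR 8,943,816.00
ZAR 8,943,816.00 ÷ 12.21 = CAD 732,499.26
CAD 732,499.26 ÷ 0.1225 = SEK 5,979,585.82
Profit = SEK 5,979,585.82 − SEK 5,838,000.00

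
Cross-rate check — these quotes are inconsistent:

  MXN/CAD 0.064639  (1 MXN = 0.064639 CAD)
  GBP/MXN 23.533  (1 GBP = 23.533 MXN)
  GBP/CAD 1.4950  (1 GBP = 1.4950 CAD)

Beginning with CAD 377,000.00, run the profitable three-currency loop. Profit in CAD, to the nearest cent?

Profitable loop is CAD → GBP → MXN → CAD:
CAD 377,000.00 ÷ 1.4950 = GBP 252,173.91
GBP 252,173.91 × 23.533 = MXN 5,934,408.70
MXN 5,934,408.70 × 0.064639 = CAD 383,594.24
Profit = CAD 383,594.24 − CAD 377,000.00

Profit: CAD 6,594.24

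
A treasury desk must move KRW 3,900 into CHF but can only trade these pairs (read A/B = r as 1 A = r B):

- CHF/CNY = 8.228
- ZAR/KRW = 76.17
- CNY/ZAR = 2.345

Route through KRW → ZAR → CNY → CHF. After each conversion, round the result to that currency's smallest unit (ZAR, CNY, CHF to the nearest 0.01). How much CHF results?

CHF 2.65

KRW 3,900 ÷ 76.17 = ZAR 51.20
ZAR 51.20 ÷ 2.345 = CNY 21.83
CNY 21.83 ÷ 8.228 = CHF 2.65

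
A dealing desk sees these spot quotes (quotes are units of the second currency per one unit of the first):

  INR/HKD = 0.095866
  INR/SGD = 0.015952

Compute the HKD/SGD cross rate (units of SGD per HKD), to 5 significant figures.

HKD/SGD = 0.16640

1 HKD ÷ 0.095866 = 10.4312 INR
10.4312 INR × 0.015952 = 0.166399 SGD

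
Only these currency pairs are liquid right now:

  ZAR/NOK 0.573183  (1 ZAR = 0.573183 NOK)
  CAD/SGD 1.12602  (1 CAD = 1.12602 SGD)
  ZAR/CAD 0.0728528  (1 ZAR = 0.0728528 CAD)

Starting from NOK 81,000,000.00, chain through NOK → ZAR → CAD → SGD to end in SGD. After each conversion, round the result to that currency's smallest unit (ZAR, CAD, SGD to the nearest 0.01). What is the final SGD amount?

SGD 11,592,685.93

NOK 81,000,000.00 ÷ 0.573183 = ZAR 141,316,124.17
ZAR 141,316,124.17 × 0.0728528 = CAD 10,295,275.33
CAD 10,295,275.33 × 1.12602 = SGD 11,592,685.93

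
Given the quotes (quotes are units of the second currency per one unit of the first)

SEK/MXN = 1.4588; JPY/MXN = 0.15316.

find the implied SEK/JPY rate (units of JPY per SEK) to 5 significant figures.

1 SEK × 1.4588 = 1.4588 MXN
1.4588 MXN ÷ 0.15316 = 9.52468 JPY

SEK/JPY = 9.5247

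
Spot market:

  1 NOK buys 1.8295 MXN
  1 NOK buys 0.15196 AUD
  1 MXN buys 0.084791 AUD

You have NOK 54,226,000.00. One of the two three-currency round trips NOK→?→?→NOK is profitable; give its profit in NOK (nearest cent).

Profitable loop is NOK → MXN → AUD → NOK:
NOK 54,226,000.00 × 1.8295 = MXN 99,206,467.00
MXN 99,206,467.00 × 0.084791 = AUD 8,411,815.54
AUD 8,411,815.54 ÷ 0.15196 = NOK 55,355,458.96
Profit = NOK 55,355,458.96 − NOK 54,226,000.00

Profit: NOK 1,129,458.96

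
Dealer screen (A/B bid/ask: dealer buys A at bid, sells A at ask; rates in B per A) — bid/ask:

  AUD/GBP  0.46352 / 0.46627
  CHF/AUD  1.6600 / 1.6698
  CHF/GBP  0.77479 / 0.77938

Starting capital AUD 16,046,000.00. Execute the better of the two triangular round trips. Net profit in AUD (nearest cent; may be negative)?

Net result: AUD -78,061.02 (no profitable arbitrage after spreads)

Best loop AUD → CHF → GBP → AUD:
AUD 16,046,000.00 ÷ 1.6698 (buy CHF at ask) = CHF 9,609,534.08
CHF 9,609,534.08 × 0.77479 (sell CHF at bid) = GBP 7,445,370.91
GBP 7,445,370.91 ÷ 0.46627 (buy AUD at ask) = AUD 15,967,938.98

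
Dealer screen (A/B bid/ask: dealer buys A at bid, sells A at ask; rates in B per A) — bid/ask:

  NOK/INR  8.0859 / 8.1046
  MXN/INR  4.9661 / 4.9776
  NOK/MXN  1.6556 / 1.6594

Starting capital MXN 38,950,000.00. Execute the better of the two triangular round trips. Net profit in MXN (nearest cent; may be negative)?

Net profit: MXN 563,614.18

Best loop MXN → INR → NOK → MXN:
MXN 38,950,000.00 × 4.9661 (sell MXN at bid) = INR 193,429,595.00
INR 193,429,595.00 ÷ 8.1046 (buy NOK at ask) = NOK 23,866,643.02
NOK 23,866,643.02 × 1.6556 (sell NOK at bid) = MXN 39,513,614.18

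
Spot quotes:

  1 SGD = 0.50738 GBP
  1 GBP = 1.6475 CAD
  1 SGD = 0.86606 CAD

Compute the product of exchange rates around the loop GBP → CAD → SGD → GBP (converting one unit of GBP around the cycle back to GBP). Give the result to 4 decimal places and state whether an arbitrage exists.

0.9652 (arbitrage exists)

Around GBP → CAD → SGD → GBP: 1 × 1.6475 ÷ 0.86606 × 0.50738 = 0.965185
Product < 1; profitable direction is GBP → SGD → CAD → GBP.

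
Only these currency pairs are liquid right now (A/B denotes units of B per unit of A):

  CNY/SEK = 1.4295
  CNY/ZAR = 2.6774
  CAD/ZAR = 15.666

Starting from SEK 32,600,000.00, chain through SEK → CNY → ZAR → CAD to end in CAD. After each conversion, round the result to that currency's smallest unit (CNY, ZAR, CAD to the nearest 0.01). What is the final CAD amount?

CAD 3,897,522.02

SEK 32,600,000.00 ÷ 1.4295 = CNY 22,805,176.64
CNY 22,805,176.64 × 2.6774 = ZAR 61,058,579.94
ZAR 61,058,579.94 ÷ 15.666 = CAD 3,897,522.02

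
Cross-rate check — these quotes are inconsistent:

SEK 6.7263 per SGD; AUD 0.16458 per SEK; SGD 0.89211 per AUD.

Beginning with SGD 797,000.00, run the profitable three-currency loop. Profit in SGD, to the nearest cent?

Profit: SGD 10,024.32

Profitable loop is SGD → AUD → SEK → SGD:
SGD 797,000.00 ÷ 0.89211 = AUD 893,387.59
AUD 893,387.59 ÷ 0.16458 = SEK 5,428,287.68
SEK 5,428,287.68 ÷ 6.7263 = SGD 807,024.32
Profit = SGD 807,024.32 − SGD 797,000.00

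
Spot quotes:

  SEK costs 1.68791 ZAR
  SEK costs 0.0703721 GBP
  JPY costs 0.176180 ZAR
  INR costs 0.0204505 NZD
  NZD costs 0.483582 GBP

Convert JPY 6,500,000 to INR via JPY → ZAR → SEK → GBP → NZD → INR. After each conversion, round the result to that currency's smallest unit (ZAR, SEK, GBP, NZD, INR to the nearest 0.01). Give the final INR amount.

JPY 6,500,000 × 0.176180 = ZAR 1,145,170.00
ZAR 1,145,170.00 ÷ 1.68791 = SEK 678,454.42
SEK 678,454.42 × 0.0703721 = GBP 47,744.26
GBP 47,744.26 ÷ 0.483582 = NZD 98,730.43
NZD 98,730.43 ÷ 0.0204505 = INR 4,827,775.85

INR 4,827,775.85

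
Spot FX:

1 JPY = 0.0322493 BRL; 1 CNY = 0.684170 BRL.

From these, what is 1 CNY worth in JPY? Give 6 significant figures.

CNY/JPY = 21.2150

1 CNY × 0.684170 = 0.68417 BRL
0.68417 BRL ÷ 0.0322493 = 21.215 JPY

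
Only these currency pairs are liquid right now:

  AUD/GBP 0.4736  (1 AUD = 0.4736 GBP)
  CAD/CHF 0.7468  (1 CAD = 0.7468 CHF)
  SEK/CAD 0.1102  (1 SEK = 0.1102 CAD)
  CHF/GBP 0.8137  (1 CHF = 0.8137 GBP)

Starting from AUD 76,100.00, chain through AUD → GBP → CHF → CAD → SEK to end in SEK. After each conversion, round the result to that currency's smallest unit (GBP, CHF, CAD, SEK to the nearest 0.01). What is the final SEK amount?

AUD 76,100.00 × 0.4736 = GBP 36,040.96
GBP 36,040.96 ÷ 0.8137 = CHF 44,292.69
CHF 44,292.69 ÷ 0.7468 = CAD 59,309.98
CAD 59,309.98 ÷ 0.1102 = SEK 538,203.09

SEK 538,203.09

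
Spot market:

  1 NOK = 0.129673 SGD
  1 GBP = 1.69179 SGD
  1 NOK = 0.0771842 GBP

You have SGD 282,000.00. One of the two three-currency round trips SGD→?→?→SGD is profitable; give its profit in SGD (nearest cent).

Profit: SGD 1,971.27

Profitable loop is SGD → NOK → GBP → SGD:
SGD 282,000.00 ÷ 0.129673 = NOK 2,174,700.98
NOK 2,174,700.98 × 0.0771842 = GBP 167,852.56
GBP 167,852.56 × 1.69179 = SGD 283,971.27
Profit = SGD 283,971.27 − SGD 282,000.00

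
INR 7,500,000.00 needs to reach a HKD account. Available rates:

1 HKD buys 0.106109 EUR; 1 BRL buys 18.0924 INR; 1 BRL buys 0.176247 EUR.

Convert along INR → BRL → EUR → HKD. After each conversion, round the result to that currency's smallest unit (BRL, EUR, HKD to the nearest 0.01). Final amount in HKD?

INR 7,500,000.00 ÷ 18.0924 = BRL 414,538.70
BRL 414,538.70 × 0.176247 = EUR 73,061.20
EUR 73,061.20 ÷ 0.106109 = HKD 688,548.57

HKD 688,548.57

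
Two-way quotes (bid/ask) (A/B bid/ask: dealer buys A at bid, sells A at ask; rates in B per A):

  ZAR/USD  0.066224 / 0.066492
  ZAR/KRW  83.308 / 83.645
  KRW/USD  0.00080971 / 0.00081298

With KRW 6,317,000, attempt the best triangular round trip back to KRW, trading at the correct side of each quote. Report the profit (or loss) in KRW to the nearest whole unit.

Net profit: KRW 91,519

Best loop KRW → USD → ZAR → KRW:
KRW 6,317,000 × 0.00080971 (sell KRW at bid) = USD 5,114.94
USD 5,114.94 ÷ 0.066492 (buy ZAR at ask) = ZAR 76,925.62
ZAR 76,925.62 × 83.308 (sell ZAR at bid) = KRW 6,408,519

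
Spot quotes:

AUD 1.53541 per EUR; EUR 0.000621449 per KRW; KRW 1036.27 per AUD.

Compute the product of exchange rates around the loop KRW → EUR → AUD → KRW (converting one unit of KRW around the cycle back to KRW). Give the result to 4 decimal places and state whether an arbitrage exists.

0.9888 (arbitrage exists)

Around KRW → EUR → AUD → KRW: 1 × 0.000621449 × 1.53541 × 1036.27 = 0.988787
Product < 1; profitable direction is KRW → AUD → EUR → KRW.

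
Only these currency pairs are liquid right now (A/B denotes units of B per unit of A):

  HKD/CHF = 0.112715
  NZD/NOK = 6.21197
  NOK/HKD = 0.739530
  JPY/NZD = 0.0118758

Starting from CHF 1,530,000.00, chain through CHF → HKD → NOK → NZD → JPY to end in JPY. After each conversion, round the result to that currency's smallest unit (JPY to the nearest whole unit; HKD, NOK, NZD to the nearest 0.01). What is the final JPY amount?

JPY 248,806,485

CHF 1,530,000.00 ÷ 0.112715 = HKD 13,574,058.47
HKD 13,574,058.47 ÷ 0.739530 = NOK 18,354,980.15
NOK 18,354,980.15 ÷ 6.21197 = NZD 2,954,776.05
NZD 2,954,776.05 ÷ 0.0118758 = JPY 248,806,485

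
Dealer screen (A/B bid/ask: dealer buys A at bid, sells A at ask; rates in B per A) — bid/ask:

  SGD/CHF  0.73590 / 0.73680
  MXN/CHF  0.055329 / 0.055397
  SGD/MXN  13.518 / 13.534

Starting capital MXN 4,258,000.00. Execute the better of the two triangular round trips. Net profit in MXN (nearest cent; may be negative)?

Net profit: MXN 64,363.66

Best loop MXN → CHF → SGD → MXN:
MXN 4,258,000.00 × 0.055329 (sell MXN at bid) = CHF 235,590.88
CHF 235,590.88 ÷ 0.73680 (buy SGD at ask) = SGD 319,748.75
SGD 319,748.75 × 13.518 (sell SGD at bid) = MXN 4,322,363.66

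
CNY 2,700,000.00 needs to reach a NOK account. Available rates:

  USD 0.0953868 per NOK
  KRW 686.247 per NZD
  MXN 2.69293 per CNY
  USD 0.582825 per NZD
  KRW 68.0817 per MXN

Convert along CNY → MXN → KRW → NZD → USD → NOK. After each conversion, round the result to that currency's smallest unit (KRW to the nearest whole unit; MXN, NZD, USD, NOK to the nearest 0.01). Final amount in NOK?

CNY 2,700,000.00 × 2.69293 = MXN 7,270,911.00
MXN 7,270,911.00 × 68.0817 = KRW 495,015,981
KRW 495,015,981 ÷ 686.247 = NZD 721,337.92
NZD 721,337.92 × 0.582825 = USD 420,413.77
USD 420,413.77 ÷ 0.0953868 = NOK 4,407,462.77

NOK 4,407,462.77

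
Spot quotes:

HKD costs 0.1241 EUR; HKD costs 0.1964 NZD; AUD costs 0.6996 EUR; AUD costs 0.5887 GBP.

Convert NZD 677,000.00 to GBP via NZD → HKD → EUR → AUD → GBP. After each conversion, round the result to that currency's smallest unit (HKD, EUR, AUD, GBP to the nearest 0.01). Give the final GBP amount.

GBP 359,967.42

NZD 677,000.00 ÷ 0.1964 = HKD 3,447,046.84
HKD 3,447,046.84 × 0.1241 = EUR 427,778.51
EUR 427,778.51 ÷ 0.6996 = AUD 611,461.56
AUD 611,461.56 × 0.5887 = GBP 359,967.42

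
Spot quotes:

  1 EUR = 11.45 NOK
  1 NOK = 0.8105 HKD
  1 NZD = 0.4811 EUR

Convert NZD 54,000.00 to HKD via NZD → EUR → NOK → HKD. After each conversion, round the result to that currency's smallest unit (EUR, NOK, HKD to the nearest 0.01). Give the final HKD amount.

NZD 54,000.00 × 0.4811 = EUR 25,979.40
EUR 25,979.40 × 11.45 = NOK 297,464.13
NOK 297,464.13 × 0.8105 = HKD 241,094.68

HKD 241,094.68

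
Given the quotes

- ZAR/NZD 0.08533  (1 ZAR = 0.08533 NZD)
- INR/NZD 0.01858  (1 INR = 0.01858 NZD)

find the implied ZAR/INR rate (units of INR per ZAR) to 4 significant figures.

1 ZAR × 0.08533 = 0.08533 NZD
0.08533 NZD ÷ 0.01858 = 4.59257 INR

ZAR/INR = 4.593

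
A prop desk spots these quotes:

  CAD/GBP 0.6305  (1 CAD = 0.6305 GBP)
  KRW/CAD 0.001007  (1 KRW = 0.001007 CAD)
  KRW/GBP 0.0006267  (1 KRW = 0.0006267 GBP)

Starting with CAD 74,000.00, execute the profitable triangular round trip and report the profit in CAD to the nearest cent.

Profitable loop is CAD → GBP → KRW → CAD:
CAD 74,000.00 × 0.6305 = GBP 46,657.00
GBP 46,657.00 ÷ 0.0006267 = KRW 74,448,700
KRW 74,448,700 × 0.001007 = CAD 74,969.84
Profit = CAD 74,969.84 − CAD 74,000.00

Profit: CAD 969.84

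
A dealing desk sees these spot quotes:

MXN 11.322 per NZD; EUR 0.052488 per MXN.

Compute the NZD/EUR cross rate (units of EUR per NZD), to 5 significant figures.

NZD/EUR = 0.59427

1 NZD × 11.322 = 11.322 MXN
11.322 MXN × 0.052488 = 0.594269 EUR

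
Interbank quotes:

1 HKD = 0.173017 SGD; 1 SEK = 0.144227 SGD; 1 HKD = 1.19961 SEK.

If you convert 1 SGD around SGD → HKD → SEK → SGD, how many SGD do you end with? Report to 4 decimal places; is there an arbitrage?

1.0000 (no arbitrage)

Around SGD → HKD → SEK → SGD: 1 ÷ 0.173017 × 1.19961 × 0.144227 = 0.999995
Product ≈ 1 (deviation 0.000%, within rounding noise).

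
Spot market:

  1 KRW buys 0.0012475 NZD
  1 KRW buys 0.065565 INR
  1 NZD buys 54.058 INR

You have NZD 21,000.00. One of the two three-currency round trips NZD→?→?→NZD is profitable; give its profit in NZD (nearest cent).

Profit: NZD 599.70

Profitable loop is NZD → INR → KRW → NZD:
NZD 21,000.00 × 54.058 = INR 1,135,218.00
INR 1,135,218.00 ÷ 0.065565 = KRW 17,314,390
KRW 17,314,390 × 0.0012475 = NZD 21,599.70
Profit = NZD 21,599.70 − NZD 21,000.00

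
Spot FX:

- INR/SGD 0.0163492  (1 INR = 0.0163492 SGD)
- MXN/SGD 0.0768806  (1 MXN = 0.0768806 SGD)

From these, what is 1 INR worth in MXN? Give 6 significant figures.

1 INR × 0.0163492 = 0.0163492 SGD
0.0163492 SGD ÷ 0.0768806 = 0.212657 MXN

INR/MXN = 0.212657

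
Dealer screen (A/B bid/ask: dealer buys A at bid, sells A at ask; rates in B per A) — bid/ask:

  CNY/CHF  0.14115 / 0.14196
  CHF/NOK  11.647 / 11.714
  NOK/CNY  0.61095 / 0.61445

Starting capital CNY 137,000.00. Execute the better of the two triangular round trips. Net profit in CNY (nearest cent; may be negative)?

Net profit: CNY 600.87

Best loop CNY → CHF → NOK → CNY:
CNY 137,000.00 × 0.14115 (sell CNY at bid) = CHF 19,337.55
CHF 19,337.55 × 11.647 (sell CHF at bid) = NOK 225,224.44
NOK 225,224.44 × 0.61095 (sell NOK at bid) = CNY 137,600.87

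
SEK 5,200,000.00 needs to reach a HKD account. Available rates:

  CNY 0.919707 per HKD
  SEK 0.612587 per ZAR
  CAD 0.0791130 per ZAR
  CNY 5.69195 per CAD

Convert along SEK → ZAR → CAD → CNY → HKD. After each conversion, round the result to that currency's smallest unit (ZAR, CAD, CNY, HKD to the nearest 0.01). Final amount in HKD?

SEK 5,200,000.00 ÷ 0.612587 = ZAR 8,488,590.19
ZAR 8,488,590.19 × 0.0791130 = CAD 671,557.84
CAD 671,557.84 × 5.69195 = CNY 3,822,473.65
CNY 3,822,473.65 ÷ 0.919707 = HKD 4,156,186.32

HKD 4,156,186.32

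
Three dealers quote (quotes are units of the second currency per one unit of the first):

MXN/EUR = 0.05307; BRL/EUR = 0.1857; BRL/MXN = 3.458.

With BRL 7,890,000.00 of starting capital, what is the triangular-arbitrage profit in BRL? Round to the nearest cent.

Profitable loop is BRL → EUR → MXN → BRL:
BRL 7,890,000.00 × 0.1857 = EUR 1,465,173.00
EUR 1,465,173.00 ÷ 0.05307 = MXN 27,608,309.78
MXN 27,608,309.78 ÷ 3.458 = BRL 7,983,895.25
Profit = BRL 7,983,895.25 − BRL 7,890,000.00

Profit: BRL 93,895.25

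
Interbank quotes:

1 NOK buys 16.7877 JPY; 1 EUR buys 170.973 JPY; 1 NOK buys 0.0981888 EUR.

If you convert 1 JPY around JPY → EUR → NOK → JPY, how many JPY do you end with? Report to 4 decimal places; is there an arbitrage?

Around JPY → EUR → NOK → JPY: 1 ÷ 170.973 ÷ 0.0981888 × 16.7877 = 1.000004
Product ≈ 1 (deviation 0.000%, within rounding noise).

1.0000 (no arbitrage)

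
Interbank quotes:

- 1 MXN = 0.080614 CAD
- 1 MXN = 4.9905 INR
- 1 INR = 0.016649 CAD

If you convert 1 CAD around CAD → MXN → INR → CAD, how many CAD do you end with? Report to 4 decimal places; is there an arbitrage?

Around CAD → MXN → INR → CAD: 1 ÷ 0.080614 × 4.9905 × 0.016649 = 1.030675
Product > 1; profitable direction is CAD → MXN → INR → CAD.

1.0307 (arbitrage exists)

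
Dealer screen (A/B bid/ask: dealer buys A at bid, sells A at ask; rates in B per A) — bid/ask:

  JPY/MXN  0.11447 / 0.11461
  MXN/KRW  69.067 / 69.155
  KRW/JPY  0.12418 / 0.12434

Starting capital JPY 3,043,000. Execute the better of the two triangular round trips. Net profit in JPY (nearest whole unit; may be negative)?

Net profit: JPY 44,770

Best loop JPY → KRW → MXN → JPY:
JPY 3,043,000 ÷ 0.12434 (buy KRW at ask) = KRW 24,473,219
KRW 24,473,219 ÷ 69.155 (buy MXN at ask) = MXN 353,889.36
MXN 353,889.36 ÷ 0.11461 (buy JPY at ask) = JPY 3,087,770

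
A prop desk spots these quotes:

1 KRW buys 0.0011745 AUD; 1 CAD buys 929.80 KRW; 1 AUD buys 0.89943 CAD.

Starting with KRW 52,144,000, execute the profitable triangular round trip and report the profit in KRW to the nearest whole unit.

Profitable loop is KRW → CAD → AUD → KRW:
KRW 52,144,000 ÷ 929.80 = CAD 56,080.88
CAD 56,080.88 ÷ 0.89943 = AUD 62,351.58
AUD 62,351.58 ÷ 0.0011745 = KRW 53,087,761
Profit = KRW 53,087,761 − KRW 52,144,000

Profit: KRW 943,761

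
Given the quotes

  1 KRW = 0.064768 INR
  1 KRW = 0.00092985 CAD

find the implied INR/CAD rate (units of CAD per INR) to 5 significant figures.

1 INR ÷ 0.064768 = 15.4397 KRW
15.4397 KRW × 0.00092985 = 0.0143566 CAD

INR/CAD = 0.014357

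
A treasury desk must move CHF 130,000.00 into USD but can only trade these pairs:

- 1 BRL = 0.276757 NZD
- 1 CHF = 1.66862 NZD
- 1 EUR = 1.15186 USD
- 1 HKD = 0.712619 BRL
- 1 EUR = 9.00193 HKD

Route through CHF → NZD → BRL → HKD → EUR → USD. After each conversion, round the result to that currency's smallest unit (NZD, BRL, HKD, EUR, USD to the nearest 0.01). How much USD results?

USD 140,737.18

CHF 130,000.00 × 1.66862 = NZD 216,920.60
NZD 216,920.60 ÷ 0.276757 = BRL 783,794.45
BRL 783,794.45 ÷ 0.712619 = HKD 1,099,878.69
HKD 1,099,878.69 ÷ 9.00193 = EUR 122,182.54
EUR 122,182.54 × 1.15186 = USD 140,737.18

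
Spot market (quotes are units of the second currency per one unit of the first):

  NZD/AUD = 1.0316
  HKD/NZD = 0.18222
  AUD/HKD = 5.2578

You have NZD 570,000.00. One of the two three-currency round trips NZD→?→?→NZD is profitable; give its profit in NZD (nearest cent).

Profitable loop is NZD → HKD → AUD → NZD:
NZD 570,000.00 ÷ 0.18222 = HKD 3,128,086.93
HKD 3,128,086.93 ÷ 5.2578 = AUD 594,942.17
AUD 594,942.17 ÷ 1.0316 = NZD 576,717.88
Profit = NZD 576,717.88 − NZD 570,000.00

Profit: NZD 6,717.88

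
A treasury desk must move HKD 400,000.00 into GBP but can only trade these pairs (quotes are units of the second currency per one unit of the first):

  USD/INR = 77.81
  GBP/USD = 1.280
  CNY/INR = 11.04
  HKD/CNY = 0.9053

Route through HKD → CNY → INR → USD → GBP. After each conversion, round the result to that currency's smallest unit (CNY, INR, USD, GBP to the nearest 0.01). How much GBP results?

GBP 40,139.89

HKD 400,000.00 × 0.9053 = CNY 362,120.00
CNY 362,120.00 × 11.04 = INR 3,997,804.80
INR 3,997,804.80 ÷ 77.81 = USD 51,379.06
USD 51,379.06 ÷ 1.280 = GBP 40,139.89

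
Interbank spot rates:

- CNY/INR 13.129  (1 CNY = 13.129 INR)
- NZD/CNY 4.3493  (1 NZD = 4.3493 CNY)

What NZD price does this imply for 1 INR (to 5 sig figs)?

1 INR ÷ 13.129 = 0.0761673 CNY
0.0761673 CNY ÷ 4.3493 = 0.0175125 NZD

INR/NZD = 0.017513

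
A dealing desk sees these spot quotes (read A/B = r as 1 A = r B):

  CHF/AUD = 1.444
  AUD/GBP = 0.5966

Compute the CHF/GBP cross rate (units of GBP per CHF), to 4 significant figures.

1 CHF × 1.444 = 1.444 AUD
1.444 AUD × 0.5966 = 0.86149 GBP

CHF/GBP = 0.8615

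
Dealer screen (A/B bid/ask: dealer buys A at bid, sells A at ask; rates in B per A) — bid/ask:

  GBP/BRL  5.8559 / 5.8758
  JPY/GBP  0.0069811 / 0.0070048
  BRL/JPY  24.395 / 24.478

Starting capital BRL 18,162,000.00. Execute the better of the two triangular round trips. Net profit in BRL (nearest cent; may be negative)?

Net result: BRL -49,349.60 (no profitable arbitrage after spreads)

Best loop BRL → JPY → GBP → BRL:
BRL 18,162,000.00 × 24.395 (sell BRL at bid) = JPY 443,061,990
JPY 443,061,990 × 0.0069811 (sell JPY at bid) = GBP 3,093,060.06
GBP 3,093,060.06 × 5.8559 (sell GBP at bid) = BRL 18,112,650.40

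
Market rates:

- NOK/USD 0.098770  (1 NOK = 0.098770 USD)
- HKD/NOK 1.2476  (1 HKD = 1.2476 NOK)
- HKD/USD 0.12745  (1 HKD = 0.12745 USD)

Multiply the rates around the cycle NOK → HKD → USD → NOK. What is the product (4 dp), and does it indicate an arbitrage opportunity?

Around NOK → HKD → USD → NOK: 1 ÷ 1.2476 × 0.12745 ÷ 0.098770 = 1.034283
Product > 1; profitable direction is NOK → HKD → USD → NOK.

1.0343 (arbitrage exists)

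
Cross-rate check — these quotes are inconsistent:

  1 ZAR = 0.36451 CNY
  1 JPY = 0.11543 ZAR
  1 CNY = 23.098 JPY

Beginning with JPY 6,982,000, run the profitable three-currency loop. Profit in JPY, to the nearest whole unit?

Profitable loop is JPY → CNY → ZAR → JPY:
JPY 6,982,000 ÷ 23.098 = CNY 302,277.25
CNY 302,277.25 ÷ 0.36451 = ZAR 829,270.13
ZAR 829,270.13 ÷ 0.11543 = JPY 7,184,182
Profit = JPY 7,184,182 − JPY 6,982,000

Profit: JPY 202,182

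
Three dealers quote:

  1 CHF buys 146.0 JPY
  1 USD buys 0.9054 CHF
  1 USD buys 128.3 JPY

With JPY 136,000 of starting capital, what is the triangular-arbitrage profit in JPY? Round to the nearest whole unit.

Profitable loop is JPY → USD → CHF → JPY:
JPY 136,000 ÷ 128.3 = USD 1,060.02
USD 1,060.02 × 0.9054 = CHF 959.74
CHF 959.74 × 146.0 = JPY 140,122
Profit = JPY 140,122 − JPY 136,000

Profit: JPY 4,122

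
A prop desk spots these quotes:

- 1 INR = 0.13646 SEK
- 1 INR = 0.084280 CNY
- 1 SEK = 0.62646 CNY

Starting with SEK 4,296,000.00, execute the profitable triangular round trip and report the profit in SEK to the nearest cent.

Profit: SEK 61,510.67

Profitable loop is SEK → CNY → INR → SEK:
SEK 4,296,000.00 × 0.62646 = CNY 2,691,272.16
CNY 2,691,272.16 ÷ 0.084280 = INR 31,932,512.58
INR 31,932,512.58 × 0.13646 = SEK 4,357,510.67
Profit = SEK 4,357,510.67 − SEK 4,296,000.00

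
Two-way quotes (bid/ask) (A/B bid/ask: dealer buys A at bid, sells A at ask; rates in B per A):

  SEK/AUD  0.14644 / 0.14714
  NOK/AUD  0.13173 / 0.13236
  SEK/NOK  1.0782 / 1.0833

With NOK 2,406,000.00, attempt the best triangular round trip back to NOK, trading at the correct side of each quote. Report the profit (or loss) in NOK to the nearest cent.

Net profit: NOK 51,252.82

Best loop NOK → SEK → AUD → NOK:
NOK 2,406,000.00 ÷ 1.0833 (buy SEK at ask) = SEK 2,220,991.42
SEK 2,220,991.42 × 0.14644 (sell SEK at bid) = AUD 325,241.98
AUD 325,241.98 ÷ 0.13236 (buy NOK at ask) = NOK 2,457,252.82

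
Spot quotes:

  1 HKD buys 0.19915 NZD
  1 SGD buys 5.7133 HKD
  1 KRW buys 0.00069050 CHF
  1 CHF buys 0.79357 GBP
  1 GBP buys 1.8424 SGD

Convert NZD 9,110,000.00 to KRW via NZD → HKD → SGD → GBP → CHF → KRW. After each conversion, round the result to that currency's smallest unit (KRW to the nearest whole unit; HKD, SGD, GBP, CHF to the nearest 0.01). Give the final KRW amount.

NZD 9,110,000.00 ÷ 0.19915 = HKD 45,744,413.76
HKD 45,744,413.76 ÷ 5.7133 = SGD 8,006,653.56
SGD 8,006,653.56 ÷ 1.8424 = GBP 4,345,773.75
GBP 4,345,773.75 ÷ 0.79357 = CHF 5,476,232.41
CHF 5,476,232.41 ÷ 0.00069050 = KRW 7,930,821,738

KRW 7,930,821,738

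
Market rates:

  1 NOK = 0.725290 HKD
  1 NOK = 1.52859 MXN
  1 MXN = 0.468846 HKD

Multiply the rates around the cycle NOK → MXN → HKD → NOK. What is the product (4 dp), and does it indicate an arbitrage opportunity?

Around NOK → MXN → HKD → NOK: 1 × 1.52859 × 0.468846 ÷ 0.725290 = 0.988120
Product < 1; profitable direction is NOK → HKD → MXN → NOK.

0.9881 (arbitrage exists)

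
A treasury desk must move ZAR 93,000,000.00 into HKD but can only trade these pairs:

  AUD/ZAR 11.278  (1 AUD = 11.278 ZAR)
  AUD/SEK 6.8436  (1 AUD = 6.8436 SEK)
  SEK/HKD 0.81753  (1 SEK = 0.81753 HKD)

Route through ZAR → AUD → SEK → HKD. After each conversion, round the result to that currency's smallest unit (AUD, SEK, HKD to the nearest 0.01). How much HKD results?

HKD 46,135,918.82

ZAR 93,000,000.00 ÷ 11.278 = AUD 8,246,142.93
AUD 8,246,142.93 × 6.8436 = SEK 56,433,303.76
SEK 56,433,303.76 × 0.81753 = HKD 46,135,918.82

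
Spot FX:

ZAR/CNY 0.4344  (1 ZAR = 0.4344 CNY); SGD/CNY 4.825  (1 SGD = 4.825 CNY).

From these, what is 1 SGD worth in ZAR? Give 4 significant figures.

SGD/ZAR = 11.11

1 SGD × 4.825 = 4.825 CNY
4.825 CNY ÷ 0.4344 = 11.1073 ZAR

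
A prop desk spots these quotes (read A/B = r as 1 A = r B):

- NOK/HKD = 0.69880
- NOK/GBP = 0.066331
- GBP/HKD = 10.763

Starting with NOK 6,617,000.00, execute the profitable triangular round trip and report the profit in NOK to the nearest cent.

Profit: NOK 143,177.88

Profitable loop is NOK → GBP → HKD → NOK:
NOK 6,617,000.00 × 0.066331 = GBP 438,912.23
GBP 438,912.23 × 10.763 = HKD 4,724,012.30
HKD 4,724,012.30 ÷ 0.69880 = NOK 6,760,177.88
Profit = NOK 6,760,177.88 − NOK 6,617,000.00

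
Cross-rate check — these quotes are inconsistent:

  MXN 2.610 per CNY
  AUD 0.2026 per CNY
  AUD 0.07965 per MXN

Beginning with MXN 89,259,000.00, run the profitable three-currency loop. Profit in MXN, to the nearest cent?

Profit: MXN 2,329,060.73

Profitable loop is MXN → AUD → CNY → MXN:
MXN 89,259,000.00 × 0.07965 = AUD 7,109,479.35
AUD 7,109,479.35 ÷ 0.2026 = CNY 35,091,211.01
CNY 35,091,211.01 × 2.610 = MXN 91,588,060.73
Profit = MXN 91,588,060.73 − MXN 89,259,000.00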